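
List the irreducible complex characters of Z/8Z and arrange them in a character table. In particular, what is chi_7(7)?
Character table of Z/8Z (irreps indexed chi_0,...,chi_7 with chi_k(m) = zeta_8^(k*m), zeta_8 = exp(2*pi*i/8)):
  irrep \ class  {0} (size 1)  {1} (size 1)    {2} (size 1)  {3} (size 1)    {4} (size 1)  {5} (size 1)    {6} (size 1)  {7} (size 1)  
  chi_0          1             1               1             1               1             1               1             1             
  chi_1          1             exp(I*pi/4)     I             exp(3*I*pi/4)   -1            exp(-3*I*pi/4)  -I            exp(-I*pi/4)  
  chi_2          1             I               -1            -I              1             I               -1            -I            
  chi_3          1             exp(3*I*pi/4)   -I            exp(I*pi/4)     -1            exp(-I*pi/4)    I             exp(-3*I*pi/4)
  chi_4          1             -1              1             -1              1             -1              1             -1            
  chi_5          1             exp(-3*I*pi/4)  I             exp(-I*pi/4)    -1            exp(I*pi/4)     -I            exp(3*I*pi/4) 
  chi_6          1             -I              -1            I               1             -I              -1            I             
  chi_7          1             exp(-I*pi/4)    -I            exp(-3*I*pi/4)  -1            exp(3*I*pi/4)   I             exp(I*pi/4)   

Spot check: chi_7(7) = zeta_8^(7*7) = zeta_8^49 = exp(I*pi/4).

Z/8Z is abelian, so all 8 irreducible complex representations are 1-dimensional. They are given by chi_k(m) = zeta_8^(k*m) for k = 0,...,7. Row orthogonality: sum_m chi_k(m) conj(chi_l(m)) = 8 * [k = l].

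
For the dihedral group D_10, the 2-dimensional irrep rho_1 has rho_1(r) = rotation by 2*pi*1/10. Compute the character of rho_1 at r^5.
chi_{rho_1}(r^5) = 2*cos(2*pi*1*5/10) = -2

Working: rho_1(r^5) is rotation by angle 2*pi*1*5/10, whose trace is 2*cos(2*pi*1*5/10) = -2.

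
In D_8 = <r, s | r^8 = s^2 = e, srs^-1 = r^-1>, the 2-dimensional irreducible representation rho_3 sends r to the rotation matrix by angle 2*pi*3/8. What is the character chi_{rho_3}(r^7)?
chi_{rho_3}(r^7) = 2*cos(2*pi*3*7/8) = -sqrt(2)

Proof sketch: rho_3(r^7) is rotation by angle 2*pi*3*7/8, whose trace is 2*cos(2*pi*3*7/8) = -sqrt(2).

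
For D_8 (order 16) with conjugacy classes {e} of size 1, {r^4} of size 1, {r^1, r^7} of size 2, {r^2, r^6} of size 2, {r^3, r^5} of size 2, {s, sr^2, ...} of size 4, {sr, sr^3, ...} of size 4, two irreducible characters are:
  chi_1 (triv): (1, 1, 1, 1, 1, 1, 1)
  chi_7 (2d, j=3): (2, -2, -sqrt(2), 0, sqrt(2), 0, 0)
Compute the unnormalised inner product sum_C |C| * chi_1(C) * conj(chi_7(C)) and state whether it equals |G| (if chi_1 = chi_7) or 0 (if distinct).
Sum = 0; so <chi_1, chi_7> = 0 (distinct irreducibles are orthogonal).

Proof sketch: Compute term by term over conjugacy classes (|C| * chi_1(C) * conj(chi_7(C))):
  1*(1)*conj(2) + 1*(1)*conj(-2) + 2*(1)*conj(-sqrt(2)) + 2*(1)*conj(0) + 2*(1)*conj(sqrt(2)) + 4*(1)*conj(0) + 4*(1)*conj(0)
  = (2) + (-2) + (-2*sqrt(2)) + (0) + (2*sqrt(2)) + (0) + (0)
  = 0.
Dividing by |G| = 16 gives 0/16 = 0, matching the row-orthogonality relation <chi_1, chi_7> = [chi_1 = chi_7].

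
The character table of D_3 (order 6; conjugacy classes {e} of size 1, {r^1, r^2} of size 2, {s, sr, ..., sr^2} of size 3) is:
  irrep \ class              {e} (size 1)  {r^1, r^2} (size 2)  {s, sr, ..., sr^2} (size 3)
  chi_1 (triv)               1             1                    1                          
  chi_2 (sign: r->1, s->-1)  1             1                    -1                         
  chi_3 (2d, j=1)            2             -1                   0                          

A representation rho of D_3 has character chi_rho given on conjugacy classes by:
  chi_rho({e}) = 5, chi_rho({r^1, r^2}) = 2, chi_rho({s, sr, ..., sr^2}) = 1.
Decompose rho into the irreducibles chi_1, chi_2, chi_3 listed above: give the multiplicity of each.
Multiplicities: chi_1: 2, chi_2: 1, chi_3: 1.

Justification: Use <chi_rho, chi> = (1/|G|) sum_C |C| * chi_rho(C) * conj(chi(C)) with |G| = 6 for each irreducible chi in the table:
  <chi_rho, chi_1> = (1/6)[1*(5)*conj(1) + 2*(2)*conj(1) + 3*(1)*conj(1)]
      = (1/6)[(5) + (4) + (3)] = 12/6 = 2
  <chi_rho, chi_2> = (1/6)[1*(5)*conj(1) + 2*(2)*conj(1) + 3*(1)*conj(-1)]
      = (1/6)[(5) + (4) + (-3)] = 6/6 = 1
  <chi_rho, chi_3> = (1/6)[1*(5)*conj(2) + 2*(2)*conj(-1) + 3*(1)*conj(0)]
      = (1/6)[(10) + (-4) + (0)] = 6/6 = 1
Dimension check: dim(rho) = sum (mult * dim) = 2*1 + 1*1 + 1*2 = 5 = chi_rho(e) = 5.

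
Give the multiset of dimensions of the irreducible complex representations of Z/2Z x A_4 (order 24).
Dimensions: 1, 1, 1, 1, 1, 1, 3, 3

Proof sketch: There are 8 irreducibles (= number of conjugacy classes). Their dimensions d_i satisfy sum d_i^2 = |G| = 24: 1 + 1 + 1 + 1 + 1 + 1 + 9 + 9 = 24. (For the product with Z/2Z: each of the 2 1-dim characters of Z/2Z tensors with each irrep of A_4, giving 2 copies of each A_4-dimension.)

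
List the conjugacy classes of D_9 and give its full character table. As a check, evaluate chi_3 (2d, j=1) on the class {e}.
Conjugacy classes: {e} of size 1, {r^1, r^8} of size 2, {r^2, r^7} of size 2, {r^3, r^6} of size 2, {r^4, r^5} of size 2, {s, sr, ..., sr^8} of size 9.
Character table:
  irrep \ class              {e} (size 1)  {r^1, r^8} (size 2)  {r^2, r^7} (size 2)  {r^3, r^6} (size 2)  {r^4, r^5} (size 2)  {s, sr, ..., sr^8} (size 9)
  chi_1 (triv)               1             1                    1                    1                    1                    1                          
  chi_2 (sign: r->1, s->-1)  1             1                    1                    1                    1                    -1                         
  chi_3 (2d, j=1)            2             2*cos(2*pi/9)        2*cos(4*pi/9)        -1                   -2*cos(pi/9)         0                          
  chi_4 (2d, j=2)            2             2*cos(4*pi/9)        -2*cos(pi/9)         -1                   2*cos(2*pi/9)        0                          
  chi_5 (2d, j=3)            2             -1                   -1                   2                    -1                   0                          
  chi_6 (2d, j=4)            2             -2*cos(pi/9)         2*cos(2*pi/9)        -1                   2*cos(4*pi/9)        0                          

Spot check: chi_3 (2d, j=1) on {e} = 2.

Details: D_9 has order 2*9 = 18 with 6 conjugacy classes, hence 6 irreducibles. Sum of squared dims 1 + 1 + 4 + 4 + 4 + 4 = 18 = |G|. Linear characters come from the abelianisation; the 2-dimensional irreps have character r^k -> 2*cos(2*pi*j*k/9), reflections -> 0.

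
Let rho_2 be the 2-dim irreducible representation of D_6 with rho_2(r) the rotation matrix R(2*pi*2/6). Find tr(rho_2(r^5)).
chi_{rho_2}(r^5) = 2*cos(2*pi*2*5/6) = -1

Proof sketch: rho_2(r^5) is rotation by angle 2*pi*2*5/6, whose trace is 2*cos(2*pi*2*5/6) = -1.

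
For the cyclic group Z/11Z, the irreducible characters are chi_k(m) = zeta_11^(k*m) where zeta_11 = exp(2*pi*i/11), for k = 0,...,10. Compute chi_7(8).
chi_7(8) = zeta_11^56 = exp(2*I*pi/11)

Reasoning: chi_7(8) = zeta_11^(7*8) = zeta_11^56. Since zeta_11^11 = 1, this equals zeta_11^1 = exp(2*pi*i*1/11) = exp(2*I*pi/11).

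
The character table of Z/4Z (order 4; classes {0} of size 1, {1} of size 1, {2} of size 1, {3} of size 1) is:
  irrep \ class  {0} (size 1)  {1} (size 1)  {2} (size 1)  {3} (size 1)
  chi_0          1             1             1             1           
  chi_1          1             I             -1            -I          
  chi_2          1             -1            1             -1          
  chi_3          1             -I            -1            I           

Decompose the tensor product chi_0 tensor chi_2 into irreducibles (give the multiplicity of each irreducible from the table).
chi_0 tensor chi_2 = chi_2 (all other irreducibles have multiplicity 0).

Proof sketch: The character of a tensor product is the pointwise product (chi_0 * chi_2)(C) = chi_0(C) * chi_2(C):
  {0}: (1)*(1), {1}: (1)*(-1), {2}: (1)*(1), {3}: (1)*(-1)
so (chi_0 * chi_2) takes values
  {0} -> 1, {1} -> -1, {2} -> 1, {3} -> -1.
Now take the inner product of this character with each irreducible chi from the table, <chi_0*chi_2, chi> = (1/4) sum_C |C| (chi_0*chi_2)(C) conj(chi(C)):
  <chi_0*chi_2, chi_0> = (1/4)[1*(1)*conj(1) + 1*(-1)*conj(1) + 1*(1)*conj(1) + 1*(-1)*conj(1)]
      = (1/4)[(1) + (-1) + (1) + (-1)] = 0/4 = 0
  <chi_0*chi_2, chi_1> = (1/4)[1*(1)*conj(1) + 1*(-1)*conj(I) + 1*(1)*conj(-1) + 1*(-1)*conj(-I)]
      = (1/4)[(1) + (I) + (-1) + (-I)] = 0/4 = 0
  <chi_0*chi_2, chi_2> = (1/4)[1*(1)*conj(1) + 1*(-1)*conj(-1) + 1*(1)*conj(1) + 1*(-1)*conj(-1)]
      = (1/4)[(1) + (1) + (1) + (1)] = 4/4 = 1
  <chi_0*chi_2, chi_3> = (1/4)[1*(1)*conj(1) + 1*(-1)*conj(-I) + 1*(1)*conj(-1) + 1*(-1)*conj(I)]
      = (1/4)[(1) + (-I) + (-1) + (I)] = 0/4 = 0
(Exp terms are combined using exp(i*s)*conj(exp(i*t)) = exp(i*(s-t)), and sums of them are collapsed using the identity that for every m > 1 the m distinct m-th roots of unity sum to 0, e.g. 1 + exp(2*I*pi/3) + exp(-2*I*pi/3) = 0.)
Hence the multiplicities are chi_2: 1. Dimension check: dim(chi_0)*dim(chi_2) = 1*1 = 1 and sum (mult * dim) = 1*1 = 1.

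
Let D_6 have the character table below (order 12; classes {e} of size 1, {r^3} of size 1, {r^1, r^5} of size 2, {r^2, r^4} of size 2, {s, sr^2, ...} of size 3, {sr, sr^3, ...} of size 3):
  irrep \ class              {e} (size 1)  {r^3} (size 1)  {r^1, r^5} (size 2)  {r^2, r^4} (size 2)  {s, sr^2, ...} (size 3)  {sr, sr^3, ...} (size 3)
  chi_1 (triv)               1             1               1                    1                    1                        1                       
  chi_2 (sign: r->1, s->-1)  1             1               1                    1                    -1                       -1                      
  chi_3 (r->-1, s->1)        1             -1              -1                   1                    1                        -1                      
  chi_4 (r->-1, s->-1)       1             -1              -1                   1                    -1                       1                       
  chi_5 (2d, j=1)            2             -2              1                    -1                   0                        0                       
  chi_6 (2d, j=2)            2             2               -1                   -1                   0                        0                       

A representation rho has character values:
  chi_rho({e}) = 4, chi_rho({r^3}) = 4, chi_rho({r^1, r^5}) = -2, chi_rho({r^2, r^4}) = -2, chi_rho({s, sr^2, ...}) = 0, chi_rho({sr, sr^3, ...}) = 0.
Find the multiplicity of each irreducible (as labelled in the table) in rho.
Multiplicities: chi_1: 0, chi_2: 0, chi_3: 0, chi_4: 0, chi_5: 0, chi_6: 2.

Use <chi_rho, chi> = (1/|G|) sum_C |C| * chi_rho(C) * conj(chi(C)) with |G| = 12 for each irreducible chi in the table:
  <chi_rho, chi_1> = (1/12)[1*(4)*conj(1) + 1*(4)*conj(1) + 2*(-2)*conj(1) + 2*(-2)*conj(1) + 3*(0)*conj(1) + 3*(0)*conj(1)]
      = (1/12)[(4) + (4) + (-4) + (-4) + (0) + (0)] = 0/12 = 0
  <chi_rho, chi_2> = (1/12)[1*(4)*conj(1) + 1*(4)*conj(1) + 2*(-2)*conj(1) + 2*(-2)*conj(1) + 3*(0)*conj(-1) + 3*(0)*conj(-1)]
      = (1/12)[(4) + (4) + (-4) + (-4) + (0) + (0)] = 0/12 = 0
  <chi_rho, chi_3> = (1/12)[1*(4)*conj(1) + 1*(4)*conj(-1) + 2*(-2)*conj(-1) + 2*(-2)*conj(1) + 3*(0)*conj(1) + 3*(0)*conj(-1)]
      = (1/12)[(4) + (-4) + (4) + (-4) + (0) + (0)] = 0/12 = 0
  <chi_rho, chi_4> = (1/12)[1*(4)*conj(1) + 1*(4)*conj(-1) + 2*(-2)*conj(-1) + 2*(-2)*conj(1) + 3*(0)*conj(-1) + 3*(0)*conj(1)]
      = (1/12)[(4) + (-4) + (4) + (-4) + (0) + (0)] = 0/12 = 0
  <chi_rho, chi_5> = (1/12)[1*(4)*conj(2) + 1*(4)*conj(-2) + 2*(-2)*conj(1) + 2*(-2)*conj(-1) + 3*(0)*conj(0) + 3*(0)*conj(0)]
      = (1/12)[(8) + (-8) + (-4) + (4) + (0) + (0)] = 0/12 = 0
  <chi_rho, chi_6> = (1/12)[1*(4)*conj(2) + 1*(4)*conj(2) + 2*(-2)*conj(-1) + 2*(-2)*conj(-1) + 3*(0)*conj(0) + 3*(0)*conj(0)]
      = (1/12)[(8) + (8) + (4) + (4) + (0) + (0)] = 24/12 = 2
Dimension check: dim(rho) = sum (mult * dim) = 0*1 + 0*1 + 0*1 + 0*1 + 0*2 + 2*2 = 4 = chi_rho(e) = 4.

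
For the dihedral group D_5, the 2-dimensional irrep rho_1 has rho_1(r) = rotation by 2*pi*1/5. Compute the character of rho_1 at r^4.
chi_{rho_1}(r^4) = 2*cos(2*pi*1*4/5) = -1/2 + sqrt(5)/2

Argument: rho_1(r^4) is rotation by angle 2*pi*1*4/5, whose trace is 2*cos(2*pi*1*4/5) = -1/2 + sqrt(5)/2.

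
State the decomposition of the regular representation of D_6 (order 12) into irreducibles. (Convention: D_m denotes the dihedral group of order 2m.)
Each irreducible V_i of dimension d_i appears with multiplicity d_i, i.e. rho_reg = (direct sum over all irreducibles V_i) d_i V_i. The irreducible dimensions for D_6 are 1, 1, 1, 1, 2, 2: 4 irreducibles of dimension 1, each with multiplicity 1; 2 irreducibles of dimension 2, each with multiplicity 2. Total dimension 4*1*1 + 2*2*2 = 12 = |G|.

Why: General theorem: in the regular representation of a finite group G, each irreducible appears with multiplicity equal to its dimension. Check: dim(rho_reg) = sum d_i^2 = 1 + 1 + 1 + 1 + 4 + 4 = 12 = |G|.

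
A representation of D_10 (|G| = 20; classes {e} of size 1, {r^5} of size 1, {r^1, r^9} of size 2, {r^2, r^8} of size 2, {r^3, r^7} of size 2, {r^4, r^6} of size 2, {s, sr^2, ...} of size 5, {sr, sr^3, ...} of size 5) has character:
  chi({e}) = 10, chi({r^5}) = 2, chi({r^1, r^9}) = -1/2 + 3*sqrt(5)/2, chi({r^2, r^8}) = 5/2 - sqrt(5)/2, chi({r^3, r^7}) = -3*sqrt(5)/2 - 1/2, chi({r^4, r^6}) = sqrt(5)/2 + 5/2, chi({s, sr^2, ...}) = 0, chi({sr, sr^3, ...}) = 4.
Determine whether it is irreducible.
Not irreducible (reducible): <chi, chi> = 13 > 1.

Proof sketch: <chi, chi> = (1/|G|) sum_C |C| * |chi(C)|^2 = (1/20)[1*|10|^2 + 1*|2|^2 + 2*|-1/2 + 3*sqrt(5)/2|^2 + 2*|5/2 - sqrt(5)/2|^2 + 2*|-3*sqrt(5)/2 - 1/2|^2 + 2*|sqrt(5)/2 + 5/2|^2 + 5*|0|^2 + 5*|4|^2]
  = (1/20)[(100) + (4) + (23 - 3*sqrt(5)) + (15 - 5*sqrt(5)) + (3*sqrt(5) + 23) + (5*sqrt(5) + 15) + (0) + (80)] = 260/20 = 13.
A character is irreducible iff <chi, chi> = 1, so this representation is reducible.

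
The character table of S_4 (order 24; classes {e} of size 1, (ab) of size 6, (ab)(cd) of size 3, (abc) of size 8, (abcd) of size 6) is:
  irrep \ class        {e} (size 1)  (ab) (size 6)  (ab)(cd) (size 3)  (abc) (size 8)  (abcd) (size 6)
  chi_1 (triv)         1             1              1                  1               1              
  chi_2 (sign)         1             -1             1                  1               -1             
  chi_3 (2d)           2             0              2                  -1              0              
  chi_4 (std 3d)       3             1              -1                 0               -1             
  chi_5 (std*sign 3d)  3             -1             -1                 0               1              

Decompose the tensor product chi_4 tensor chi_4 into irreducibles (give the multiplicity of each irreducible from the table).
chi_4 tensor chi_4 = chi_1 + chi_3 + chi_4 + chi_5 (all other irreducibles have multiplicity 0).

Details: The character of a tensor product is the pointwise product (chi_4 * chi_4)(C) = chi_4(C) * chi_4(C):
  {e}: (3)*(3), (ab): (1)*(1), (ab)(cd): (-1)*(-1), (abc): (0)*(0), (abcd): (-1)*(-1)
so (chi_4 * chi_4) takes values
  {e} -> 9, (ab) -> 1, (ab)(cd) -> 1, (abc) -> 0, (abcd) -> 1.
Now take the inner product of this character with each irreducible chi from the table, <chi_4*chi_4, chi> = (1/24) sum_C |C| (chi_4*chi_4)(C) conj(chi(C)):
  <chi_4*chi_4, chi_1> = (1/24)[1*(9)*conj(1) + 6*(1)*conj(1) + 3*(1)*conj(1) + 8*(0)*conj(1) + 6*(1)*conj(1)]
      = (1/24)[(9) + (6) + (3) + (0) + (6)] = 24/24 = 1
  <chi_4*chi_4, chi_2> = (1/24)[1*(9)*conj(1) + 6*(1)*conj(-1) + 3*(1)*conj(1) + 8*(0)*conj(1) + 6*(1)*conj(-1)]
      = (1/24)[(9) + (-6) + (3) + (0) + (-6)] = 0/24 = 0
  <chi_4*chi_4, chi_3> = (1/24)[1*(9)*conj(2) + 6*(1)*conj(0) + 3*(1)*conj(2) + 8*(0)*conj(-1) + 6*(1)*conj(0)]
      = (1/24)[(18) + (0) + (6) + (0) + (0)] = 24/24 = 1
  <chi_4*chi_4, chi_4> = (1/24)[1*(9)*conj(3) + 6*(1)*conj(1) + 3*(1)*conj(-1) + 8*(0)*conj(0) + 6*(1)*conj(-1)]
      = (1/24)[(27) + (6) + (-3) + (0) + (-6)] = 24/24 = 1
  <chi_4*chi_4, chi_5> = (1/24)[1*(9)*conj(3) + 6*(1)*conj(-1) + 3*(1)*conj(-1) + 8*(0)*conj(0) + 6*(1)*conj(1)]
      = (1/24)[(27) + (-6) + (-3) + (0) + (6)] = 24/24 = 1
Hence the multiplicities are chi_1: 1, chi_3: 1, chi_4: 1, chi_5: 1. Dimension check: dim(chi_4)*dim(chi_4) = 3*3 = 9 and sum (mult * dim) = 1*1 + 1*2 + 1*3 + 1*3 = 9.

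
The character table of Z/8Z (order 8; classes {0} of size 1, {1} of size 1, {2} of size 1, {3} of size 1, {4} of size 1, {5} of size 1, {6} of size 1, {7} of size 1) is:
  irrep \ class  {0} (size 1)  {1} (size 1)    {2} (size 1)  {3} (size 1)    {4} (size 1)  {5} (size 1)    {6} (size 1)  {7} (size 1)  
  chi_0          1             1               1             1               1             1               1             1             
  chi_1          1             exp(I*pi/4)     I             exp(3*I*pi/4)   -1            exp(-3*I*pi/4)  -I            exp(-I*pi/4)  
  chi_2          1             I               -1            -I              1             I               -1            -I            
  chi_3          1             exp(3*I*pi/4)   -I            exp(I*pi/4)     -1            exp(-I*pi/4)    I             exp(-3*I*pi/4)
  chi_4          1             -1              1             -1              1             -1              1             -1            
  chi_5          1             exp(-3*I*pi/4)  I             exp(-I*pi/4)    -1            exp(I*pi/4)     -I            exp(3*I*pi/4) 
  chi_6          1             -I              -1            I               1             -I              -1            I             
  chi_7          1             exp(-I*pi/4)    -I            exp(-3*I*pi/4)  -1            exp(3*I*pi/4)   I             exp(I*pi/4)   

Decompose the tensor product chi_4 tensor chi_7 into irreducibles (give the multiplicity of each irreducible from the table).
chi_4 tensor chi_7 = chi_3 (all other irreducibles have multiplicity 0).

Solution. The character of a tensor product is the pointwise product (chi_4 * chi_7)(C) = chi_4(C) * chi_7(C):
  {0}: (1)*(1), {1}: (-1)*(exp(-I*pi/4)), {2}: (1)*(-I), {3}: (-1)*(exp(-3*I*pi/4)), {4}: (1)*(-1), {5}: (-1)*(exp(3*I*pi/4)), {6}: (1)*(I), {7}: (-1)*(exp(I*pi/4))
so (chi_4 * chi_7) takes values
  {0} -> 1, {1} -> -exp(-I*pi/4), {2} -> -I, {3} -> -exp(-3*I*pi/4), {4} -> -1, {5} -> -exp(3*I*pi/4), {6} -> I, {7} -> -exp(I*pi/4).
Now take the inner product of this character with each irreducible chi from the table, <chi_4*chi_7, chi> = (1/8) sum_C |C| (chi_4*chi_7)(C) conj(chi(C)):
  <chi_4*chi_7, chi_0> = (1/8)[1*(1)*conj(1) + 1*(-exp(-I*pi/4))*conj(1) + 1*(-I)*conj(1) + 1*(-exp(-3*I*pi/4))*conj(1) + 1*(-1)*conj(1) + 1*(-exp(3*I*pi/4))*conj(1) + 1*(I)*conj(1) + 1*(-exp(I*pi/4))*conj(1)]
      = (1/8)[(1) + (-exp(-I*pi/4)) + (-I) + (-exp(-3*I*pi/4)) + (-1) + (-exp(3*I*pi/4)) + (I) + (-exp(I*pi/4))] = 0/8 = 0
  <chi_4*chi_7, chi_1> = (1/8)[1*(1)*conj(1) + 1*(-exp(-I*pi/4))*conj(exp(I*pi/4)) + 1*(-I)*conj(I) + 1*(-exp(-3*I*pi/4))*conj(exp(3*I*pi/4)) + 1*(-1)*conj(-1) + 1*(-exp(3*I*pi/4))*conj(exp(-3*I*pi/4)) + 1*(I)*conj(-I) + 1*(-exp(I*pi/4))*conj(exp(-I*pi/4))]
      = (1/8)[(1) + (I) + (-1) + (-I) + (1) + (I) + (-1) + (-I)] = 0/8 = 0
  <chi_4*chi_7, chi_2> = (1/8)[1*(1)*conj(1) + 1*(-exp(-I*pi/4))*conj(I) + 1*(-I)*conj(-1) + 1*(-exp(-3*I*pi/4))*conj(-I) + 1*(-1)*conj(1) + 1*(-exp(3*I*pi/4))*conj(I) + 1*(I)*conj(-1) + 1*(-exp(I*pi/4))*conj(-I)]
      = (1/8)[(1) + (exp(I*pi/4)) + (I) + (-exp(-I*pi/4)) + (-1) + (exp(-3*I*pi/4)) + (-I) + (-exp(3*I*pi/4))] = 0/8 = 0
  <chi_4*chi_7, chi_3> = (1/8)[1*(1)*conj(1) + 1*(-exp(-I*pi/4))*conj(exp(3*I*pi/4)) + 1*(-I)*conj(-I) + 1*(-exp(-3*I*pi/4))*conj(exp(I*pi/4)) + 1*(-1)*conj(-1) + 1*(-exp(3*I*pi/4))*conj(exp(-I*pi/4)) + 1*(I)*conj(I) + 1*(-exp(I*pi/4))*conj(exp(-3*I*pi/4))]
      = (1/8)[(1) + (1) + (1) + (1) + (1) + (1) + (1) + (1)] = 8/8 = 1
  <chi_4*chi_7, chi_4> = (1/8)[1*(1)*conj(1) + 1*(-exp(-I*pi/4))*conj(-1) + 1*(-I)*conj(1) + 1*(-exp(-3*I*pi/4))*conj(-1) + 1*(-1)*conj(1) + 1*(-exp(3*I*pi/4))*conj(-1) + 1*(I)*conj(1) + 1*(-exp(I*pi/4))*conj(-1)]
      = (1/8)[(1) + (exp(-I*pi/4)) + (-I) + (exp(-3*I*pi/4)) + (-1) + (exp(3*I*pi/4)) + (I) + (exp(I*pi/4))] = 0/8 = 0
  <chi_4*chi_7, chi_5> = (1/8)[1*(1)*conj(1) + 1*(-exp(-I*pi/4))*conj(exp(-3*I*pi/4)) + 1*(-I)*conj(I) + 1*(-exp(-3*I*pi/4))*conj(exp(-I*pi/4)) + 1*(-1)*conj(-1) + 1*(-exp(3*I*pi/4))*conj(exp(I*pi/4)) + 1*(I)*conj(-I) + 1*(-exp(I*pi/4))*conj(exp(3*I*pi/4))]
      = (1/8)[(1) + (-I) + (-1) + (I) + (1) + (-I) + (-1) + (I)] = 0/8 = 0
  <chi_4*chi_7, chi_6> = (1/8)[1*(1)*conj(1) + 1*(-exp(-I*pi/4))*conj(-I) + 1*(-I)*conj(-1) + 1*(-exp(-3*I*pi/4))*conj(I) + 1*(-1)*conj(1) + 1*(-exp(3*I*pi/4))*conj(-I) + 1*(I)*conj(-1) + 1*(-exp(I*pi/4))*conj(I)]
      = (1/8)[(1) + (-exp(I*pi/4)) + (I) + (exp(-I*pi/4)) + (-1) + (-exp(-3*I*pi/4)) + (-I) + (exp(3*I*pi/4))] = 0/8 = 0
  <chi_4*chi_7, chi_7> = (1/8)[1*(1)*conj(1) + 1*(-exp(-I*pi/4))*conj(exp(-I*pi/4)) + 1*(-I)*conj(-I) + 1*(-exp(-3*I*pi/4))*conj(exp(-3*I*pi/4)) + 1*(-1)*conj(-1) + 1*(-exp(3*I*pi/4))*conj(exp(3*I*pi/4)) + 1*(I)*conj(I) + 1*(-exp(I*pi/4))*conj(exp(I*pi/4))]
      = (1/8)[(1) + (-1) + (1) + (-1) + (1) + (-1) + (1) + (-1)] = 0/8 = 0
(Exp terms are combined using exp(i*s)*conj(exp(i*t)) = exp(i*(s-t)), and sums of them are collapsed using the identity that for every m > 1 the m distinct m-th roots of unity sum to 0, e.g. 1 + exp(2*I*pi/3) + exp(-2*I*pi/3) = 0.)
Hence the multiplicities are chi_3: 1. Dimension check: dim(chi_4)*dim(chi_7) = 1*1 = 1 and sum (mult * dim) = 1*1 = 1.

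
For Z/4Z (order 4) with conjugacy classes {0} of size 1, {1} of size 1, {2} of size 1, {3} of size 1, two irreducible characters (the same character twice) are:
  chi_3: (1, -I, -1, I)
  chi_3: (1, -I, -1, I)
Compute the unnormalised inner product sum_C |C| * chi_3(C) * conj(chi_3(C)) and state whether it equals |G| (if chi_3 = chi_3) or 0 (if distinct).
Sum = 4 = |G| = 4; so <chi_3, chi_3> = 1 (norm-1 confirms irreducibility).

Explanation: Compute term by term over conjugacy classes (|C| * chi_3(C) * conj(chi_3(C))):
  1*(1)*conj(1) + 1*(-I)*conj(-I) + 1*(-1)*conj(-1) + 1*(I)*conj(I)
  = (1) + (1) + (1) + (1)
  = 4.
(Exp terms are combined using exp(i*s)*conj(exp(i*t)) = exp(i*(s-t)), and sums of them are collapsed using the identity that for every m > 1 the m distinct m-th roots of unity sum to 0, e.g. 1 + exp(2*I*pi/3) + exp(-2*I*pi/3) = 0.)
Dividing by |G| = 4 gives 4/4 = 1, matching the row-orthogonality relation <chi_3, chi_3> = [chi_3 = chi_3].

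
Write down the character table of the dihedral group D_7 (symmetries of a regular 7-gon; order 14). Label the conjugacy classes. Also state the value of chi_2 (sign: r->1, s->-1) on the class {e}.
Conjugacy classes: {e} of size 1, {r^1, r^6} of size 2, {r^2, r^5} of size 2, {r^3, r^4} of size 2, {s, sr, ..., sr^6} of size 7.
Character table:
  irrep \ class              {e} (size 1)  {r^1, r^6} (size 2)  {r^2, r^5} (size 2)  {r^3, r^4} (size 2)  {s, sr, ..., sr^6} (size 7)
  chi_1 (triv)               1             1                    1                    1                    1                          
  chi_2 (sign: r->1, s->-1)  1             1                    1                    1                    -1                         
  chi_3 (2d, j=1)            2             2*cos(2*pi/7)        -2*cos(3*pi/7)       -2*cos(pi/7)         0                          
  chi_4 (2d, j=2)            2             -2*cos(3*pi/7)       -2*cos(pi/7)         2*cos(2*pi/7)        0                          
  chi_5 (2d, j=3)            2             -2*cos(pi/7)         2*cos(2*pi/7)        -2*cos(3*pi/7)       0                          

Spot check: chi_2 (sign: r->1, s->-1) on {e} = 1.

D_7 has order 2*7 = 14 with 5 conjugacy classes, hence 5 irreducibles. Sum of squared dims 1 + 1 + 4 + 4 + 4 = 14 = |G|. Linear characters come from the abelianisation; the 2-dimensional irreps have character r^k -> 2*cos(2*pi*j*k/7), reflections -> 0.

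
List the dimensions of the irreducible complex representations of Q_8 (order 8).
Dimensions: 1, 1, 1, 1, 2

Working: There are 5 irreducibles (= number of conjugacy classes). Their dimensions d_i satisfy sum d_i^2 = |G| = 8: 1 + 1 + 1 + 1 + 4 = 8.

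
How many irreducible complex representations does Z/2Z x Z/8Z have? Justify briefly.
16

Reasoning: The number of irreducible complex representations of a finite group equals its number of conjugacy classes. Z/2Z x Z/8Z is abelian of order 16, so every element is its own conjugacy class: 16 classes, so Z/2Z x Z/8Z (order 16) has exactly 16 irreducible complex representations.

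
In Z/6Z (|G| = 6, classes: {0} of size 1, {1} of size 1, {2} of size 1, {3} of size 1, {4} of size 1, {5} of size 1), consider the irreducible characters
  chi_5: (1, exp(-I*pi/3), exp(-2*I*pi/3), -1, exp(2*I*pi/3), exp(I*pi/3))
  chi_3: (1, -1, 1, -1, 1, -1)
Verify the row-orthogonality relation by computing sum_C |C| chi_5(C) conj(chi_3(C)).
Sum = 0; so <chi_5, chi_3> = 0 (distinct irreducibles are orthogonal).

Solution. Compute term by term over conjugacy classes (|C| * chi_5(C) * conj(chi_3(C))):
  1*(1)*conj(1) + 1*(exp(-I*pi/3))*conj(-1) + 1*(exp(-2*I*pi/3))*conj(1) + 1*(-1)*conj(-1) + 1*(exp(2*I*pi/3))*conj(1) + 1*(exp(I*pi/3))*conj(-1)
  = (1) + (-exp(-I*pi/3)) + (exp(-2*I*pi/3)) + (1) + (exp(2*I*pi/3)) + (-exp(I*pi/3))
  = 0.
(Exp terms are combined using exp(i*s)*conj(exp(i*t)) = exp(i*(s-t)), and sums of them are collapsed using the identity that for every m > 1 the m distinct m-th roots of unity sum to 0, e.g. 1 + exp(2*I*pi/3) + exp(-2*I*pi/3) = 0.)
Dividing by |G| = 6 gives 0/6 = 0, matching the row-orthogonality relation <chi_5, chi_3> = [chi_5 = chi_3].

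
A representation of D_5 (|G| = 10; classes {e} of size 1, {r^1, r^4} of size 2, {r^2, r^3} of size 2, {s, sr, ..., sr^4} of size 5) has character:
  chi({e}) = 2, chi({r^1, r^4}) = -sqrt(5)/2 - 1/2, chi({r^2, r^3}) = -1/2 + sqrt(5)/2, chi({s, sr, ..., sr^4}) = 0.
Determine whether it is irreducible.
Irreducible: <chi, chi> = 1.

Working: <chi, chi> = (1/|G|) sum_C |C| * |chi(C)|^2 = (1/10)[1*|2|^2 + 2*|-sqrt(5)/2 - 1/2|^2 + 2*|-1/2 + sqrt(5)/2|^2 + 5*|0|^2]
  = (1/10)[(4) + (sqrt(5) + 3) + (3 - sqrt(5)) + (0)] = 10/10 = 1.
A character is irreducible iff <chi, chi> = 1, so this representation is irreducible.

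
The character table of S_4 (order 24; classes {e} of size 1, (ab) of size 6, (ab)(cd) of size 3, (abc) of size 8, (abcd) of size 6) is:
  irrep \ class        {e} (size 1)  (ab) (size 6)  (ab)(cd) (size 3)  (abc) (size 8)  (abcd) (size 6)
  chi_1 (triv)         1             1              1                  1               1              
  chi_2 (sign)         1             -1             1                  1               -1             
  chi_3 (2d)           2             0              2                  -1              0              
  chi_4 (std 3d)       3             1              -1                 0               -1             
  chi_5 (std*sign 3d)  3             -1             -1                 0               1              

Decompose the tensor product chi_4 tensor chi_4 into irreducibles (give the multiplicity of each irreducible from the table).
chi_4 tensor chi_4 = chi_1 + chi_3 + chi_4 + chi_5 (all other irreducibles have multiplicity 0).

Justification: The character of a tensor product is the pointwise product (chi_4 * chi_4)(C) = chi_4(C) * chi_4(C):
  {e}: (3)*(3), (ab): (1)*(1), (ab)(cd): (-1)*(-1), (abc): (0)*(0), (abcd): (-1)*(-1)
so (chi_4 * chi_4) takes values
  {e} -> 9, (ab) -> 1, (ab)(cd) -> 1, (abc) -> 0, (abcd) -> 1.
Now take the inner product of this character with each irreducible chi from the table, <chi_4*chi_4, chi> = (1/24) sum_C |C| (chi_4*chi_4)(C) conj(chi(C)):
  <chi_4*chi_4, chi_1> = (1/24)[1*(9)*conj(1) + 6*(1)*conj(1) + 3*(1)*conj(1) + 8*(0)*conj(1) + 6*(1)*conj(1)]
      = (1/24)[(9) + (6) + (3) + (0) + (6)] = 24/24 = 1
  <chi_4*chi_4, chi_2> = (1/24)[1*(9)*conj(1) + 6*(1)*conj(-1) + 3*(1)*conj(1) + 8*(0)*conj(1) + 6*(1)*conj(-1)]
      = (1/24)[(9) + (-6) + (3) + (0) + (-6)] = 0/24 = 0
  <chi_4*chi_4, chi_3> = (1/24)[1*(9)*conj(2) + 6*(1)*conj(0) + 3*(1)*conj(2) + 8*(0)*conj(-1) + 6*(1)*conj(0)]
      = (1/24)[(18) + (0) + (6) + (0) + (0)] = 24/24 = 1
  <chi_4*chi_4, chi_4> = (1/24)[1*(9)*conj(3) + 6*(1)*conj(1) + 3*(1)*conj(-1) + 8*(0)*conj(0) + 6*(1)*conj(-1)]
      = (1/24)[(27) + (6) + (-3) + (0) + (-6)] = 24/24 = 1
  <chi_4*chi_4, chi_5> = (1/24)[1*(9)*conj(3) + 6*(1)*conj(-1) + 3*(1)*conj(-1) + 8*(0)*conj(0) + 6*(1)*conj(1)]
      = (1/24)[(27) + (-6) + (-3) + (0) + (6)] = 24/24 = 1
Hence the multiplicities are chi_1: 1, chi_3: 1, chi_4: 1, chi_5: 1. Dimension check: dim(chi_4)*dim(chi_4) = 3*3 = 9 and sum (mult * dim) = 1*1 + 1*2 + 1*3 + 1*3 = 9.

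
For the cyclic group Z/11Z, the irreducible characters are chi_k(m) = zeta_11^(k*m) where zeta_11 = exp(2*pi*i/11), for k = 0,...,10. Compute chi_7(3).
chi_7(3) = zeta_11^21 = exp(-2*I*pi/11)

Derivation: chi_7(3) = zeta_11^(7*3) = zeta_11^21. Since zeta_11^11 = 1, this equals zeta_11^10 = exp(2*pi*i*10/11) = exp(-2*I*pi/11).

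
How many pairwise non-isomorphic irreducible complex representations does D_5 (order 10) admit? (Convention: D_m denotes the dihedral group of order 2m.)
4

Derivation: The number of irreducible complex representations of a finite group equals its number of conjugacy classes. D_5 has 4 conjugacy classes ((n+3)/2 for n odd), so D_5 (order 10) has exactly 4 irreducible complex representations.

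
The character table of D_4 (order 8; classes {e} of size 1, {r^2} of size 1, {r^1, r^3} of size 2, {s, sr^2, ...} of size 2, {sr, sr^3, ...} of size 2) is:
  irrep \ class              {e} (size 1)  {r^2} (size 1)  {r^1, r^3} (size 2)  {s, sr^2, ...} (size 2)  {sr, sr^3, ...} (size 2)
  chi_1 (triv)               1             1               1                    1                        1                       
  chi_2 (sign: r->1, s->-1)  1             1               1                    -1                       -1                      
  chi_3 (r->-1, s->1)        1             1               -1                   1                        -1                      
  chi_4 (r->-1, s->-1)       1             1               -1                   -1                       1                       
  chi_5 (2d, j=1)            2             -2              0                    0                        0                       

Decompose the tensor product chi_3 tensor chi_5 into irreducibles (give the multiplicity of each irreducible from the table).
chi_3 tensor chi_5 = chi_5 (all other irreducibles have multiplicity 0).

Derivation: The character of a tensor product is the pointwise product (chi_3 * chi_5)(C) = chi_3(C) * chi_5(C):
  {e}: (1)*(2), {r^2}: (1)*(-2), {r^1, r^3}: (-1)*(0), {s, sr^2, ...}: (1)*(0), {sr, sr^3, ...}: (-1)*(0)
so (chi_3 * chi_5) takes values
  {e} -> 2, {r^2} -> -2, {r^1, r^3} -> 0, {s, sr^2, ...} -> 0, {sr, sr^3, ...} -> 0.
Now take the inner product of this character with each irreducible chi from the table, <chi_3*chi_5, chi> = (1/8) sum_C |C| (chi_3*chi_5)(C) conj(chi(C)):
  <chi_3*chi_5, chi_1> = (1/8)[1*(2)*conj(1) + 1*(-2)*conj(1) + 2*(0)*conj(1) + 2*(0)*conj(1) + 2*(0)*conj(1)]
      = (1/8)[(2) + (-2) + (0) + (0) + (0)] = 0/8 = 0
  <chi_3*chi_5, chi_2> = (1/8)[1*(2)*conj(1) + 1*(-2)*conj(1) + 2*(0)*conj(1) + 2*(0)*conj(-1) + 2*(0)*conj(-1)]
      = (1/8)[(2) + (-2) + (0) + (0) + (0)] = 0/8 = 0
  <chi_3*chi_5, chi_3> = (1/8)[1*(2)*conj(1) + 1*(-2)*conj(1) + 2*(0)*conj(-1) + 2*(0)*conj(1) + 2*(0)*conj(-1)]
      = (1/8)[(2) + (-2) + (0) + (0) + (0)] = 0/8 = 0
  <chi_3*chi_5, chi_4> = (1/8)[1*(2)*conj(1) + 1*(-2)*conj(1) + 2*(0)*conj(-1) + 2*(0)*conj(-1) + 2*(0)*conj(1)]
      = (1/8)[(2) + (-2) + (0) + (0) + (0)] = 0/8 = 0
  <chi_3*chi_5, chi_5> = (1/8)[1*(2)*conj(2) + 1*(-2)*conj(-2) + 2*(0)*conj(0) + 2*(0)*conj(0) + 2*(0)*conj(0)]
      = (1/8)[(4) + (4) + (0) + (0) + (0)] = 8/8 = 1
Hence the multiplicities are chi_5: 1. Dimension check: dim(chi_3)*dim(chi_5) = 1*2 = 2 and sum (mult * dim) = 1*2 = 2.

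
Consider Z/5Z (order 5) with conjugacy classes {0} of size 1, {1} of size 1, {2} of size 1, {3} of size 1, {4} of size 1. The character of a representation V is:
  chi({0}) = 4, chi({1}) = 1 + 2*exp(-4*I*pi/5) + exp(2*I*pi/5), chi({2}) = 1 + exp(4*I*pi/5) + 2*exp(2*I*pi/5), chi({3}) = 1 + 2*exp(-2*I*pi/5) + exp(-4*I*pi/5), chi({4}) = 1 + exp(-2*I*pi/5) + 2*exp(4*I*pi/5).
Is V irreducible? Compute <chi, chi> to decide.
Not irreducible (reducible): <chi, chi> = 6 > 1.

Details: <chi, chi> = (1/|G|) sum_C |C| * |chi(C)|^2 = (1/5)[1*|4|^2 + 1*|1 + 2*exp(-4*I*pi/5) + exp(2*I*pi/5)|^2 + 1*|1 + exp(4*I*pi/5) + 2*exp(2*I*pi/5)|^2 + 1*|1 + 2*exp(-2*I*pi/5) + exp(-4*I*pi/5)|^2 + 1*|1 + exp(-2*I*pi/5) + 2*exp(4*I*pi/5)|^2]
  = (1/5)[(16) + (6 + 4*exp(-4*I*pi/5) + exp(-2*I*pi/5) + exp(2*I*pi/5) + 4*exp(4*I*pi/5)) + (6 + 4*exp(-2*I*pi/5) + exp(-4*I*pi/5) + exp(4*I*pi/5) + 4*exp(2*I*pi/5)) + (6 + 4*exp(-2*I*pi/5) + exp(-4*I*pi/5) + exp(4*I*pi/5) + 4*exp(2*I*pi/5)) + (6 + 4*exp(-4*I*pi/5) + exp(-2*I*pi/5) + exp(2*I*pi/5) + 4*exp(4*I*pi/5))] = 30/5 = 6.
(Exp terms are combined using exp(i*s)*conj(exp(i*t)) = exp(i*(s-t)), and sums of them are collapsed using the identity that for every m > 1 the m distinct m-th roots of unity sum to 0, e.g. 1 + exp(2*I*pi/3) + exp(-2*I*pi/3) = 0.)
A character is irreducible iff <chi, chi> = 1, so this representation is reducible.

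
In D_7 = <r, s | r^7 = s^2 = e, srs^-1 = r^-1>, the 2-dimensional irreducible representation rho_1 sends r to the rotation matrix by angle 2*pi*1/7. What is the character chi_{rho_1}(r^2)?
chi_{rho_1}(r^2) = 2*cos(2*pi*1*2/7) = -2*cos(3*pi/7)

Justification: rho_1(r^2) is rotation by angle 2*pi*1*2/7, whose trace is 2*cos(2*pi*1*2/7) = -2*cos(3*pi/7).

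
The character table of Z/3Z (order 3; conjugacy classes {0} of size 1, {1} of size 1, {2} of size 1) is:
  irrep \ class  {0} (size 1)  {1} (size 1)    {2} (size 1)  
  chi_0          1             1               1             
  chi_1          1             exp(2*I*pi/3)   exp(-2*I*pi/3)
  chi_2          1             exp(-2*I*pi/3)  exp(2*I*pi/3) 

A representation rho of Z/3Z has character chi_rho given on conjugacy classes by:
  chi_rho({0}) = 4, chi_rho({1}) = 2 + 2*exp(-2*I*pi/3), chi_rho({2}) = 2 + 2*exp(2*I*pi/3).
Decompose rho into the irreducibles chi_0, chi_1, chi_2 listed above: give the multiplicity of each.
Multiplicities: chi_0: 2, chi_1: 0, chi_2: 2.

Why: Use <chi_rho, chi> = (1/|G|) sum_C |C| * chi_rho(C) * conj(chi(C)) with |G| = 3 for each irreducible chi in the table:
  <chi_rho, chi_0> = (1/3)[1*(4)*conj(1) + 1*(2 + 2*exp(-2*I*pi/3))*conj(1) + 1*(2 + 2*exp(2*I*pi/3))*conj(1)]
      = (1/3)[(4) + (2 + 2*exp(-2*I*pi/3)) + (2 + 2*exp(2*I*pi/3))] = 6/3 = 2
  <chi_rho, chi_1> = (1/3)[1*(4)*conj(1) + 1*(2 + 2*exp(-2*I*pi/3))*conj(exp(2*I*pi/3)) + 1*(2 + 2*exp(2*I*pi/3))*conj(exp(-2*I*pi/3))]
      = (1/3)[(4) + (-2) + (-2)] = 0/3 = 0
  <chi_rho, chi_2> = (1/3)[1*(4)*conj(1) + 1*(2 + 2*exp(-2*I*pi/3))*conj(exp(-2*I*pi/3)) + 1*(2 + 2*exp(2*I*pi/3))*conj(exp(2*I*pi/3))]
      = (1/3)[(4) + (2 + 2*exp(2*I*pi/3)) + (2 + 2*exp(-2*I*pi/3))] = 6/3 = 2
(Exp terms are combined using exp(i*s)*conj(exp(i*t)) = exp(i*(s-t)), and sums of them are collapsed using the identity that for every m > 1 the m distinct m-th roots of unity sum to 0, e.g. 1 + exp(2*I*pi/3) + exp(-2*I*pi/3) = 0.)
Dimension check: dim(rho) = sum (mult * dim) = 2*1 + 0*1 + 2*1 = 4 = chi_rho(e) = 4.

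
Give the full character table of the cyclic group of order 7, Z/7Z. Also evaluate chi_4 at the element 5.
Character table of Z/7Z (irreps indexed chi_0,...,chi_6 with chi_k(m) = zeta_7^(k*m), zeta_7 = exp(2*pi*i/7)):
  irrep \ class  {0} (size 1)  {1} (size 1)    {2} (size 1)    {3} (size 1)    {4} (size 1)    {5} (size 1)    {6} (size 1)  
  chi_0          1             1               1               1               1               1               1             
  chi_1          1             exp(2*I*pi/7)   exp(4*I*pi/7)   exp(6*I*pi/7)   exp(-6*I*pi/7)  exp(-4*I*pi/7)  exp(-2*I*pi/7)
  chi_2          1             exp(4*I*pi/7)   exp(-6*I*pi/7)  exp(-2*I*pi/7)  exp(2*I*pi/7)   exp(6*I*pi/7)   exp(-4*I*pi/7)
  chi_3          1             exp(6*I*pi/7)   exp(-2*I*pi/7)  exp(4*I*pi/7)   exp(-4*I*pi/7)  exp(2*I*pi/7)   exp(-6*I*pi/7)
  chi_4          1             exp(-6*I*pi/7)  exp(2*I*pi/7)   exp(-4*I*pi/7)  exp(4*I*pi/7)   exp(-2*I*pi/7)  exp(6*I*pi/7) 
  chi_5          1             exp(-4*I*pi/7)  exp(6*I*pi/7)   exp(2*I*pi/7)   exp(-2*I*pi/7)  exp(-6*I*pi/7)  exp(4*I*pi/7) 
  chi_6          1             exp(-2*I*pi/7)  exp(-4*I*pi/7)  exp(-6*I*pi/7)  exp(6*I*pi/7)   exp(4*I*pi/7)   exp(2*I*pi/7) 

Spot check: chi_4(5) = zeta_7^(4*5) = zeta_7^20 = exp(-2*I*pi/7).

Details: Z/7Z is abelian, so all 7 irreducible complex representations are 1-dimensional. They are given by chi_k(m) = zeta_7^(k*m) for k = 0,...,6. Row orthogonality: sum_m chi_k(m) conj(chi_l(m)) = 7 * [k = l].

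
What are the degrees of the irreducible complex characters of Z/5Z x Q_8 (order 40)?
Dimensions: 1, 1, 1, 1, 1, 1, 1, 1, 1, 1, 1, 1, 1, 1, 1, 1, 1, 1, 1, 1, 2, 2, 2, 2, 2

Argument: There are 25 irreducibles (= number of conjugacy classes). Their dimensions d_i satisfy sum d_i^2 = |G| = 40: 1 + 1 + 1 + 1 + 1 + 1 + 1 + 1 + 1 + 1 + 1 + 1 + 1 + 1 + 1 + 1 + 1 + 1 + 1 + 1 + 4 + 4 + 4 + 4 + 4 = 40. (For the product with Z/5Z: each of the 5 1-dim characters of Z/5Z tensors with each irrep of Q_8, giving 5 copies of each Q_8-dimension.)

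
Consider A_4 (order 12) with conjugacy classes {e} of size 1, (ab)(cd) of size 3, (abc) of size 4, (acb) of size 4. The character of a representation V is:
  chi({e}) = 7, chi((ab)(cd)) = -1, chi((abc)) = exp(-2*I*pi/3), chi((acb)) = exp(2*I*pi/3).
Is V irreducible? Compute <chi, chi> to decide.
Not irreducible (reducible): <chi, chi> = 5 > 1.

Derivation: <chi, chi> = (1/|G|) sum_C |C| * |chi(C)|^2 = (1/12)[1*|7|^2 + 3*|-1|^2 + 4*|exp(-2*I*pi/3)|^2 + 4*|exp(2*I*pi/3)|^2]
  = (1/12)[(49) + (3) + (4) + (4)] = 60/12 = 5.
(Exp terms are combined using exp(i*s)*conj(exp(i*t)) = exp(i*(s-t)), and sums of them are collapsed using the identity that for every m > 1 the m distinct m-th roots of unity sum to 0, e.g. 1 + exp(2*I*pi/3) + exp(-2*I*pi/3) = 0.)
A character is irreducible iff <chi, chi> = 1, so this representation is reducible.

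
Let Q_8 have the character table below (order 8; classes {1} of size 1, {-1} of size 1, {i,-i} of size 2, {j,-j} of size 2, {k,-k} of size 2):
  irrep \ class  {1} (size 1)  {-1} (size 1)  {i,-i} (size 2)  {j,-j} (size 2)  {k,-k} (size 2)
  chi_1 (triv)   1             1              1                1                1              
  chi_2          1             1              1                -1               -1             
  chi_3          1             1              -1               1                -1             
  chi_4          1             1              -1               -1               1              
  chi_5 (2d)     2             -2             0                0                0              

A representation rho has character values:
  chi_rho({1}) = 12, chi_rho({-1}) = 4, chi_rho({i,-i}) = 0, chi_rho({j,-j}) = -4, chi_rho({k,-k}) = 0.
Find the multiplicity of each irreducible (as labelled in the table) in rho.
Multiplicities: chi_1: 1, chi_2: 3, chi_3: 1, chi_4: 3, chi_5: 2.

Solution. Use <chi_rho, chi> = (1/|G|) sum_C |C| * chi_rho(C) * conj(chi(C)) with |G| = 8 for each irreducible chi in the table:
  <chi_rho, chi_1> = (1/8)[1*(12)*conj(1) + 1*(4)*conj(1) + 2*(0)*conj(1) + 2*(-4)*conj(1) + 2*(0)*conj(1)]
      = (1/8)[(12) + (4) + (0) + (-8) + (0)] = 8/8 = 1
  <chi_rho, chi_2> = (1/8)[1*(12)*conj(1) + 1*(4)*conj(1) + 2*(0)*conj(1) + 2*(-4)*conj(-1) + 2*(0)*conj(-1)]
      = (1/8)[(12) + (4) + (0) + (8) + (0)] = 24/8 = 3
  <chi_rho, chi_3> = (1/8)[1*(12)*conj(1) + 1*(4)*conj(1) + 2*(0)*conj(-1) + 2*(-4)*conj(1) + 2*(0)*conj(-1)]
      = (1/8)[(12) + (4) + (0) + (-8) + (0)] = 8/8 = 1
  <chi_rho, chi_4> = (1/8)[1*(12)*conj(1) + 1*(4)*conj(1) + 2*(0)*conj(-1) + 2*(-4)*conj(-1) + 2*(0)*conj(1)]
      = (1/8)[(12) + (4) + (0) + (8) + (0)] = 24/8 = 3
  <chi_rho, chi_5> = (1/8)[1*(12)*conj(2) + 1*(4)*conj(-2) + 2*(0)*conj(0) + 2*(-4)*conj(0) + 2*(0)*conj(0)]
      = (1/8)[(24) + (-8) + (0) + (0) + (0)] = 16/8 = 2
Dimension check: dim(rho) = sum (mult * dim) = 1*1 + 3*1 + 1*1 + 3*1 + 2*2 = 12 = chi_rho(e) = 12.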